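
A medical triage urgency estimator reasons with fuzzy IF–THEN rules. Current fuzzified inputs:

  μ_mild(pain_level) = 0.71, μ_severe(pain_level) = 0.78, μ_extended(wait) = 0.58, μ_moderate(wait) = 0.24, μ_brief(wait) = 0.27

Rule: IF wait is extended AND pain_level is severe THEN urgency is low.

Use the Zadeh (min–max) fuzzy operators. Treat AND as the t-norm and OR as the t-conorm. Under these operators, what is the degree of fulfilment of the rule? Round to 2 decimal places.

0.58

firing strength: extended=0.58, severe=0.78; AND[min(a, b)] → w = 0.58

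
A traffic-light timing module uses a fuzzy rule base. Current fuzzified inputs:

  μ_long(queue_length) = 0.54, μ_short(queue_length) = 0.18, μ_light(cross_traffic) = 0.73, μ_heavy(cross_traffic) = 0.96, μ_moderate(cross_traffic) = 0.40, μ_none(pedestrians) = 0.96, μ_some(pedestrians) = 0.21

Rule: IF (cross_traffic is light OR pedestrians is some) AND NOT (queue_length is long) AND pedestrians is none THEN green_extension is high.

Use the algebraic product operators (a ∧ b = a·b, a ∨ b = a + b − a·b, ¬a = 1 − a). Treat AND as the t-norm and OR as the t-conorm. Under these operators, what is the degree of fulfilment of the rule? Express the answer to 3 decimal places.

firing strength: (light=0.73 OR some=0.21) = 0.7867; AND[a·b] with ¬long=1−0.54=0.46, none=0.96 → w = 0.3474

0.347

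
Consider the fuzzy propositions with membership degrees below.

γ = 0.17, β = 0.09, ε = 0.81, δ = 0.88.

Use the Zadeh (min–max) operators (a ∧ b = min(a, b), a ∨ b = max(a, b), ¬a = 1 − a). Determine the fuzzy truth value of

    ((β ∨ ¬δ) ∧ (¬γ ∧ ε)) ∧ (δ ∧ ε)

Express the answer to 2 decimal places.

¬δ = 1 − 0.88 = 0.12
β ∨ ¬δ = max(a, b) on (0.09, 0.12) = 0.12
¬γ = 1 − 0.17 = 0.83
¬γ ∧ ε = min(a, b) on (0.83, 0.81) = 0.81
(β ∨ ¬δ) ∧ (¬γ ∧ ε) = min(a, b) on (0.12, 0.81) = 0.12
δ ∧ ε = min(a, b) on (0.88, 0.81) = 0.81
((β ∨ ¬δ) ∧ (¬γ ∧ ε)) ∧ (δ ∧ ε) = min(a, b) on (0.12, 0.81) = 0.12

0.12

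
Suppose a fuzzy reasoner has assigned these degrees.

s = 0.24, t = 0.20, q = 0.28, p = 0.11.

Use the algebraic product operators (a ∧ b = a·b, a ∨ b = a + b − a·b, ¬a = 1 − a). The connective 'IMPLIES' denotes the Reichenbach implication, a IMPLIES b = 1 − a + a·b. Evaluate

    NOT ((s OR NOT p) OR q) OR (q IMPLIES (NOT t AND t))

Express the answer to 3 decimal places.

NOT p = 1 − 0.1100 = 0.8900
s OR NOT p = a + b − a·b on (0.2400, 0.8900) = 0.9164
(s OR NOT p) OR q = a + b − a·b on (0.9164, 0.2800) = 0.9398
NOT ((s OR NOT p) OR q) = 1 − 0.9398 = 0.0602
NOT t = 1 − 0.2000 = 0.8000
NOT t AND t = a·b on (0.8000, 0.2000) = 0.1600
q IMPLIES (NOT t AND t)  [Reichenbach: 1 − a + a·b] with a=0.2800, b=0.1600 → 0.7648
NOT ((s OR NOT p) OR q) OR (q IMPLIES (NOT t AND t)) = a + b − a·b on (0.0602, 0.7648) = 0.7790

0.779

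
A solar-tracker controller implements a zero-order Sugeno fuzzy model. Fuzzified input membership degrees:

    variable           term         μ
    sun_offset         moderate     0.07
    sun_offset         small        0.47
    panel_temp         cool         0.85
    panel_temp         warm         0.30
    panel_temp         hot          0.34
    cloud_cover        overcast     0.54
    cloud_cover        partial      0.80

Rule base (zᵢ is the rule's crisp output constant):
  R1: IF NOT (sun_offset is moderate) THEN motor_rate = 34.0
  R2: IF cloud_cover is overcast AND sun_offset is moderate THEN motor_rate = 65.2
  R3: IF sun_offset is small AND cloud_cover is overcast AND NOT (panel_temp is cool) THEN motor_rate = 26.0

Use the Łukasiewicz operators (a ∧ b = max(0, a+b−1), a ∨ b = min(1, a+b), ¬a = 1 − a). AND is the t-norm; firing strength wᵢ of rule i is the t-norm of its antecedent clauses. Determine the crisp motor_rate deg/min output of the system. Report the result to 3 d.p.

34.000

R1 (z=34.0): ¬moderate=1−0.07=0.93 → w = 0.93
R2 (z=65.2): overcast=0.54, moderate=0.07; AND[max(0, a+b−1)] → w = 0.00
R3 (z=26.0): small=0.47, overcast=0.54, ¬cool=1−0.85=0.15; AND[max(0, a+b−1)] → w = 0.00
Weighted average = (0.93·34.0 + 0.00·65.2 + 0.00·26.0) / (0.93 + 0.00 + 0.00)
  = 31.6200 / 0.9300 = 34.000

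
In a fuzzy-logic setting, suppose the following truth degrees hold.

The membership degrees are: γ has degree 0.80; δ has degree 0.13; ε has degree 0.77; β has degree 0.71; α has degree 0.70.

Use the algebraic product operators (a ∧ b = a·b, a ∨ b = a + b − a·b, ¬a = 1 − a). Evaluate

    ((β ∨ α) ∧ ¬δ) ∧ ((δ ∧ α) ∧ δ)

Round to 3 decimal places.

0.009

β ∨ α = a + b − a·b on (0.7100, 0.7000) = 0.9130
¬δ = 1 − 0.1300 = 0.8700
(β ∨ α) ∧ ¬δ = a·b on (0.9130, 0.8700) = 0.7943
δ ∧ α = a·b on (0.1300, 0.7000) = 0.0910
(δ ∧ α) ∧ δ = a·b on (0.0910, 0.1300) = 0.0118
((β ∨ α) ∧ ¬δ) ∧ ((δ ∧ α) ∧ δ) = a·b on (0.7943, 0.0118) = 0.0094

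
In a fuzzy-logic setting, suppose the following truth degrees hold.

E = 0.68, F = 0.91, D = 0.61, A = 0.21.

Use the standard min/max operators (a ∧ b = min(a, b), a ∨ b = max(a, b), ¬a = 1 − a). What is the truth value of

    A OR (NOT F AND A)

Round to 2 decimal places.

NOT F = 1 − 0.91 = 0.09
NOT F AND A = min(a, b) on (0.09, 0.21) = 0.09
A OR (NOT F AND A) = max(a, b) on (0.21, 0.09) = 0.21

0.21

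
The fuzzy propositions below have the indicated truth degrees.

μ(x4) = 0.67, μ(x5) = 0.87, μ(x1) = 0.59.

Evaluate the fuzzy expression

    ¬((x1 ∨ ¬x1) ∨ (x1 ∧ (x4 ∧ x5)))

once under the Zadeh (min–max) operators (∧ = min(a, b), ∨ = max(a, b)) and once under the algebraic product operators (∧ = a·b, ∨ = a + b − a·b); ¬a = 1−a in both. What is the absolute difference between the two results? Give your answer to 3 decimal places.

Under Zadeh (min–max):
  ¬x1 = 1 − 0.59 = 0.41
  x1 ∨ ¬x1 = max(a, b) on (0.59, 0.41) = 0.59
  x4 ∧ x5 = min(a, b) on (0.67, 0.87) = 0.67
  x1 ∧ (x4 ∧ x5) = min(a, b) on (0.59, 0.67) = 0.59
  (x1 ∨ ¬x1) ∨ (x1 ∧ (x4 ∧ x5)) = max(a, b) on (0.59, 0.59) = 0.59
  ¬((x1 ∨ ¬x1) ∨ (x1 ∧ (x4 ∧ x5))) = 1 − 0.59 = 0.41
  → value = 0.4100
Under algebraic product:
  ¬x1 = 1 − 0.5900 = 0.4100
  x1 ∨ ¬x1 = a + b − a·b on (0.5900, 0.4100) = 0.7581
  x4 ∧ x5 = a·b on (0.6700, 0.8700) = 0.5829
  x1 ∧ (x4 ∧ x5) = a·b on (0.5900, 0.5829) = 0.3439
  (x1 ∨ ¬x1) ∨ (x1 ∧ (x4 ∧ x5)) = a + b − a·b on (0.7581, 0.3439) = 0.8413
  ¬((x1 ∨ ¬x1) ∨ (x1 ∧ (x4 ∧ x5))) = 1 − 0.8413 = 0.1587
  → value = 0.1587
|0.4100 − 0.1587| = 0.251

0.251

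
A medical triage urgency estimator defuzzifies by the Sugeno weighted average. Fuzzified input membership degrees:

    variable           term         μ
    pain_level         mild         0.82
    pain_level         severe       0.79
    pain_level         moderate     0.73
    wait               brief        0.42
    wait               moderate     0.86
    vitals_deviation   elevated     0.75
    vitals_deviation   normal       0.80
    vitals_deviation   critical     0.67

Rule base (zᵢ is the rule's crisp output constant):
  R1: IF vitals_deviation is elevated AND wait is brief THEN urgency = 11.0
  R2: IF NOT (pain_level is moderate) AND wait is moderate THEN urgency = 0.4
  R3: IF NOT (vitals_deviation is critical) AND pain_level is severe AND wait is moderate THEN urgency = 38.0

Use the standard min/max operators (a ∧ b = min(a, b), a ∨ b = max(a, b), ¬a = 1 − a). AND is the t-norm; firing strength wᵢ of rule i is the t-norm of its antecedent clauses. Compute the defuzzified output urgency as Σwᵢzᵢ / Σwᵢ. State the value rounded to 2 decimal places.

16.93

R1 (z=11.0): elevated=0.75, brief=0.42; AND[min(a, b)] → w = 0.42
R2 (z=0.4): ¬moderate=1−0.73=0.27, moderate=0.86; AND[min(a, b)] → w = 0.27
R3 (z=38.0): ¬critical=1−0.67=0.33, severe=0.79, moderate=0.86; AND[min(a, b)] → w = 0.33
Weighted average = (0.42·11.0 + 0.27·0.4 + 0.33·38.0) / (0.42 + 0.27 + 0.33)
  = 17.2680 / 1.0200 = 16.93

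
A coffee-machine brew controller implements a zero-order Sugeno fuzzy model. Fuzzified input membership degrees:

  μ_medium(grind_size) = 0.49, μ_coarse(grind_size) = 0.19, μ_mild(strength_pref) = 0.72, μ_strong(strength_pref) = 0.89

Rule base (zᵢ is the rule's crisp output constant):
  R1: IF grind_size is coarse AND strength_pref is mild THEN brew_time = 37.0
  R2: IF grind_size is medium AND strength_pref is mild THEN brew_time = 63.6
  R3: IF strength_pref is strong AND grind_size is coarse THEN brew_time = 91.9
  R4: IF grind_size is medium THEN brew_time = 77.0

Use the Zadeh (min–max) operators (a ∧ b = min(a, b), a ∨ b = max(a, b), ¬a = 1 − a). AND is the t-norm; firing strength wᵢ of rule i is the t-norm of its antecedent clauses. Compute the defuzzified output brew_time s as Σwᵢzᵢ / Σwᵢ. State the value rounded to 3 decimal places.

R1 (z=37.0): coarse=0.19, mild=0.72; AND[min(a, b)] → w = 0.19
R2 (z=63.6): medium=0.49, mild=0.72; AND[min(a, b)] → w = 0.49
R3 (z=91.9): strong=0.89, coarse=0.19; AND[min(a, b)] → w = 0.19
R4 (z=77.0): medium=0.49 → w = 0.49
Weighted average = (0.19·37.0 + 0.49·63.6 + 0.19·91.9 + 0.49·77.0) / (0.19 + 0.49 + 0.19 + 0.49)
  = 93.3850 / 1.3600 = 68.665

68.665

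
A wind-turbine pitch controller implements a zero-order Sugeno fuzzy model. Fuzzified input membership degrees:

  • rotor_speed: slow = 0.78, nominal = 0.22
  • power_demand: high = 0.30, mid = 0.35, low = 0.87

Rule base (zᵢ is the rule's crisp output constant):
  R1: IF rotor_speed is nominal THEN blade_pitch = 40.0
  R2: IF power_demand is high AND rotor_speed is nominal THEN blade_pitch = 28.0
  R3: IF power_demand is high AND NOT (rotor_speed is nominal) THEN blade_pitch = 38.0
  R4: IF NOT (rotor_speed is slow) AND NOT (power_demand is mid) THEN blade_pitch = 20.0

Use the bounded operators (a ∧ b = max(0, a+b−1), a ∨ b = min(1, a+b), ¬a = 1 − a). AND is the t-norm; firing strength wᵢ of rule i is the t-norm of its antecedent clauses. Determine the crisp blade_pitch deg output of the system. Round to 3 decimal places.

R1 (z=40.0): nominal=0.22 → w = 0.22
R2 (z=28.0): high=0.30, nominal=0.22; AND[max(0, a+b−1)] → w = 0.00
R3 (z=38.0): high=0.30, ¬nominal=1−0.22=0.78; AND[max(0, a+b−1)] → w = 0.08
R4 (z=20.0): ¬slow=1−0.78=0.22, ¬mid=1−0.35=0.65; AND[max(0, a+b−1)] → w = 0.00
Weighted average = (0.22·40.0 + 0.00·28.0 + 0.08·38.0 + 0.00·20.0) / (0.22 + 0.00 + 0.08 + 0.00)
  = 11.8400 / 0.3000 = 39.467

39.467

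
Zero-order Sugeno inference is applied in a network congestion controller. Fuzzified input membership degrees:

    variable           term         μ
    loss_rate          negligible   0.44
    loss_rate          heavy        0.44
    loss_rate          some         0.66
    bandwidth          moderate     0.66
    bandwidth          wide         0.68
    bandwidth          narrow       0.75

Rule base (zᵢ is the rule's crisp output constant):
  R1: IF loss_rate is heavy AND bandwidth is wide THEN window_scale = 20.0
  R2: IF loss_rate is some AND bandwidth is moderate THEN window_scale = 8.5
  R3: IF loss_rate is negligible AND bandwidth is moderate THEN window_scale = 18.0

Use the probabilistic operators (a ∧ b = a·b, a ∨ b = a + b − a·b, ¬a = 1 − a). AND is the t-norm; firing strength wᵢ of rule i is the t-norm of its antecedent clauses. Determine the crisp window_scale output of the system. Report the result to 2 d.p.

R1 (z=20.0): heavy=0.44, wide=0.68; AND[a·b] → w = 0.2992
R2 (z=8.5): some=0.66, moderate=0.66; AND[a·b] → w = 0.4356
R3 (z=18.0): negligible=0.44, moderate=0.66; AND[a·b] → w = 0.2904
Weighted average = (0.2992·20.0 + 0.4356·8.5 + 0.2904·18.0) / (0.2992 + 0.4356 + 0.2904)
  = 14.9138 / 1.0252 = 14.55

14.55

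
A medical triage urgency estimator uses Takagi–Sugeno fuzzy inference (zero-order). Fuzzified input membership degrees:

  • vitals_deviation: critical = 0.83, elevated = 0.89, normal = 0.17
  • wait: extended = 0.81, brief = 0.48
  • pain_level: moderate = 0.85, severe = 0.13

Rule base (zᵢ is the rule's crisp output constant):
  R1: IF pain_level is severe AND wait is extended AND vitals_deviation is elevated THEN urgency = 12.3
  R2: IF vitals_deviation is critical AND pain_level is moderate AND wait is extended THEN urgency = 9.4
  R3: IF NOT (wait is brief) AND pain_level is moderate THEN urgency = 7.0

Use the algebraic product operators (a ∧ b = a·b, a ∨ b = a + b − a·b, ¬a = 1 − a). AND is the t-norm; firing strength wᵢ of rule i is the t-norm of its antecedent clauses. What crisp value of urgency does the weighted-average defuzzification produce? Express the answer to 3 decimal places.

8.687

R1 (z=12.3): severe=0.13, extended=0.81, elevated=0.89; AND[a·b] → w = 0.0937
R2 (z=9.4): critical=0.83, moderate=0.85, extended=0.81; AND[a·b] → w = 0.5715
R3 (z=7.0): ¬brief=1−0.48=0.52, moderate=0.85; AND[a·b] → w = 0.4420
Weighted average = (0.0937·12.3 + 0.5715·9.4 + 0.4420·7.0) / (0.0937 + 0.5715 + 0.4420)
  = 9.6184 / 1.1072 = 8.687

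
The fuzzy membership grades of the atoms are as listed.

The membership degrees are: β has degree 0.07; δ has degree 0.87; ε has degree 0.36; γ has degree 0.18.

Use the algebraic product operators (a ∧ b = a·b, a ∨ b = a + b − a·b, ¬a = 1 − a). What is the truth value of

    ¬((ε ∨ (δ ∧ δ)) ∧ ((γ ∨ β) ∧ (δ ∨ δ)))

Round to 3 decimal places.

0.803

δ ∧ δ = a·b on (0.8700, 0.8700) = 0.7569
ε ∨ (δ ∧ δ) = a + b − a·b on (0.3600, 0.7569) = 0.8444
γ ∨ β = a + b − a·b on (0.1800, 0.0700) = 0.2374
δ ∨ δ = a + b − a·b on (0.8700, 0.8700) = 0.9831
(γ ∨ β) ∧ (δ ∨ δ) = a·b on (0.2374, 0.9831) = 0.2334
(ε ∨ (δ ∧ δ)) ∧ ((γ ∨ β) ∧ (δ ∨ δ)) = a·b on (0.8444, 0.2334) = 0.1971
¬((ε ∨ (δ ∧ δ)) ∧ ((γ ∨ β) ∧ (δ ∨ δ))) = 1 − 0.1971 = 0.8029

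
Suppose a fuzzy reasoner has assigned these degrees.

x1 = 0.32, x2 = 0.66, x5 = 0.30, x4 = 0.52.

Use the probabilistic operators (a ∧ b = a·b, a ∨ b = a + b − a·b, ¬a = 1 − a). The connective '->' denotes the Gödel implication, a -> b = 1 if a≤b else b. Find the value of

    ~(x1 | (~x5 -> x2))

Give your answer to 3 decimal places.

0.231

~x5 = 1 − 0.3000 = 0.7000
~x5 -> x2  [Gödel: 1 if a≤b else b] with a=0.7000, b=0.6600 → 0.6600
x1 | (~x5 -> x2) = a + b − a·b on (0.3200, 0.6600) = 0.7688
~(x1 | (~x5 -> x2)) = 1 − 0.7688 = 0.2312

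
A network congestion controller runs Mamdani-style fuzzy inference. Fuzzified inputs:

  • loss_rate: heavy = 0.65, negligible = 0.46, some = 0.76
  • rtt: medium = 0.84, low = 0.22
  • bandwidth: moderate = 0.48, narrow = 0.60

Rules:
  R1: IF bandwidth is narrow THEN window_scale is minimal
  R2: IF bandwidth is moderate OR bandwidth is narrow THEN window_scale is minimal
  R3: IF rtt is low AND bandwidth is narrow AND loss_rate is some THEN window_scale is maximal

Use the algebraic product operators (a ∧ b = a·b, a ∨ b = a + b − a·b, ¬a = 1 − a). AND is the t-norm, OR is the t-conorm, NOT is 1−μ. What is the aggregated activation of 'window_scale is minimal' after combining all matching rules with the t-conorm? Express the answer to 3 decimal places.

R1: narrow=0.60 → w = 0.6000
R2: moderate=0.48, narrow=0.60; OR[a + b − a·b] → w = 0.7920
R3: low=0.22, narrow=0.60, some=0.76; AND[a·b] → w = 0.1003
Rules with consequent 'minimal': {R1, R2} → strengths 0.6000, 0.7920
Aggregate via t-conorm [a + b − a·b]: 0.9168

0.917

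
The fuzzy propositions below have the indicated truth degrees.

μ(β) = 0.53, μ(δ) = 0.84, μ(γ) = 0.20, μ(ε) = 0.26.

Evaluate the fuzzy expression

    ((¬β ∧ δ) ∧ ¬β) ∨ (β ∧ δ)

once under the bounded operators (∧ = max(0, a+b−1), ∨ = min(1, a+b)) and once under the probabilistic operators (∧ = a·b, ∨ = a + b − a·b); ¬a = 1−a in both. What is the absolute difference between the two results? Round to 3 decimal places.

Under bounded:
  ¬β = 1 − 0.53 = 0.47
  ¬β ∧ δ = max(0, a+b−1) on (0.47, 0.84) = 0.31
  ¬β = 1 − 0.53 = 0.47
  (¬β ∧ δ) ∧ ¬β = max(0, a+b−1) on (0.31, 0.47) = 0.00
  β ∧ δ = max(0, a+b−1) on (0.53, 0.84) = 0.37
  ((¬β ∧ δ) ∧ ¬β) ∨ (β ∧ δ) = min(1, a+b) on (0.00, 0.37) = 0.37
  → value = 0.3700
Under probabilistic:
  ¬β = 1 − 0.5300 = 0.4700
  ¬β ∧ δ = a·b on (0.4700, 0.8400) = 0.3948
  ¬β = 1 − 0.5300 = 0.4700
  (¬β ∧ δ) ∧ ¬β = a·b on (0.3948, 0.4700) = 0.1856
  β ∧ δ = a·b on (0.5300, 0.8400) = 0.4452
  ((¬β ∧ δ) ∧ ¬β) ∨ (β ∧ δ) = a + b − a·b on (0.1856, 0.4452) = 0.5481
  → value = 0.5481
|0.3700 − 0.5481| = 0.178

0.178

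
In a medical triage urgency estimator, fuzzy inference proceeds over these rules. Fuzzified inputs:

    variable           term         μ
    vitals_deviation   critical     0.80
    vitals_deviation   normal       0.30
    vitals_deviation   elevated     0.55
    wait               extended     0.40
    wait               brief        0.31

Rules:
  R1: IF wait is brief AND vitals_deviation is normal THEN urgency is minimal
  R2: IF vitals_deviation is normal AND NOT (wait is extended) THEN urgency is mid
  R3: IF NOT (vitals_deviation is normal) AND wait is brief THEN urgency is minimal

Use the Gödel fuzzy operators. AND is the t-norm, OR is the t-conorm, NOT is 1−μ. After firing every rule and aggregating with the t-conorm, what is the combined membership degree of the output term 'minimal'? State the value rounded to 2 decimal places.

0.31

R1: brief=0.31, normal=0.30; AND[min(a, b)] → w = 0.30
R2: normal=0.30, ¬extended=1−0.40=0.60; AND[min(a, b)] → w = 0.30
R3: ¬normal=1−0.30=0.70, brief=0.31; AND[min(a, b)] → w = 0.31
Rules with consequent 'minimal': {R1, R3} → strengths 0.30, 0.31
Aggregate via t-conorm [max(a, b)]: 0.31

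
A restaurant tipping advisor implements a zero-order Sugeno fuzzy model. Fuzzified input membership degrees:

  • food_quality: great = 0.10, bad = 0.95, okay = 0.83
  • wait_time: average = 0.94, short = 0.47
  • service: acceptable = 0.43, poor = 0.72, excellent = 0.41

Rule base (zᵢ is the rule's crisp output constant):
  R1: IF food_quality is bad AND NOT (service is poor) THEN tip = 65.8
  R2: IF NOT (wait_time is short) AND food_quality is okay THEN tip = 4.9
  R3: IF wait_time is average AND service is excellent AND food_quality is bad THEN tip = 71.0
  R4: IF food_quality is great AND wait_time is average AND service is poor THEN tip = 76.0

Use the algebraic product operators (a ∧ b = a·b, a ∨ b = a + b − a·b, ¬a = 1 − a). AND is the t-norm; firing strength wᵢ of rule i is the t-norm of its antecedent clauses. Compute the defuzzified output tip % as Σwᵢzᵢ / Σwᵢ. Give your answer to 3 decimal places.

44.570

R1 (z=65.8): bad=0.95, ¬poor=1−0.72=0.28; AND[a·b] → w = 0.2660
R2 (z=4.9): ¬short=1−0.47=0.53, okay=0.83; AND[a·b] → w = 0.4399
R3 (z=71.0): average=0.94, excellent=0.41, bad=0.95; AND[a·b] → w = 0.3661
R4 (z=76.0): great=0.10, average=0.94, poor=0.72; AND[a·b] → w = 0.0677
Weighted average = (0.2660·65.8 + 0.4399·4.9 + 0.3661·71.0 + 0.0677·76.0) / (0.2660 + 0.4399 + 0.3661 + 0.0677)
  = 50.7972 / 1.1397 = 44.570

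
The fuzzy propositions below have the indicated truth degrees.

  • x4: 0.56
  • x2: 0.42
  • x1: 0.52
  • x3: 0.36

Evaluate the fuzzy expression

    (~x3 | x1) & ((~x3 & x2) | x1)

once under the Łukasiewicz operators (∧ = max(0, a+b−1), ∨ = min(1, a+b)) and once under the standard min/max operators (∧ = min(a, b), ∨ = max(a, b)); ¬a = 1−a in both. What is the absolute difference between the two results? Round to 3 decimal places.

Under Łukasiewicz:
  ~x3 = 1 − 0.36 = 0.64
  ~x3 | x1 = min(1, a+b) on (0.64, 0.52) = 1.00
  ~x3 = 1 − 0.36 = 0.64
  ~x3 & x2 = max(0, a+b−1) on (0.64, 0.42) = 0.06
  (~x3 & x2) | x1 = min(1, a+b) on (0.06, 0.52) = 0.58
  (~x3 | x1) & ((~x3 & x2) | x1) = max(0, a+b−1) on (1.00, 0.58) = 0.58
  → value = 0.5800
Under standard min/max:
  ~x3 = 1 − 0.36 = 0.64
  ~x3 | x1 = max(a, b) on (0.64, 0.52) = 0.64
  ~x3 = 1 − 0.36 = 0.64
  ~x3 & x2 = min(a, b) on (0.64, 0.42) = 0.42
  (~x3 & x2) | x1 = max(a, b) on (0.42, 0.52) = 0.52
  (~x3 | x1) & ((~x3 & x2) | x1) = min(a, b) on (0.64, 0.52) = 0.52
  → value = 0.5200
|0.5800 − 0.5200| = 0.060

0.060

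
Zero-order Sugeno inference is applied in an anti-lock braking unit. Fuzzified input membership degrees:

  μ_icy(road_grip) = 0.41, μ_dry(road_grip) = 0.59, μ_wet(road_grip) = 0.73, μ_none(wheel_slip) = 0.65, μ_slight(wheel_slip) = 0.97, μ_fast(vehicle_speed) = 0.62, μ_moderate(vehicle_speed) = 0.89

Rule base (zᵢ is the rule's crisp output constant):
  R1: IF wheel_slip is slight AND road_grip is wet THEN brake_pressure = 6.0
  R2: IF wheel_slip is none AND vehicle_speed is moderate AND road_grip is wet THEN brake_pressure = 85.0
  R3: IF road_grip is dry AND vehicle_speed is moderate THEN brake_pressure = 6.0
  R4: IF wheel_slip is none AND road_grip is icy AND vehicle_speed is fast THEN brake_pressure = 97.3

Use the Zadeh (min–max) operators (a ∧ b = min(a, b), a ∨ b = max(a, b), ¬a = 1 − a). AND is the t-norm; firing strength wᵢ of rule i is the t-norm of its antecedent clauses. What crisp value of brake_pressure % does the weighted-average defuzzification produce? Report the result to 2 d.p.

43.30

R1 (z=6.0): slight=0.97, wet=0.73; AND[min(a, b)] → w = 0.73
R2 (z=85.0): none=0.65, moderate=0.89, wet=0.73; AND[min(a, b)] → w = 0.65
R3 (z=6.0): dry=0.59, moderate=0.89; AND[min(a, b)] → w = 0.59
R4 (z=97.3): none=0.65, icy=0.41, fast=0.62; AND[min(a, b)] → w = 0.41
Weighted average = (0.73·6.0 + 0.65·85.0 + 0.59·6.0 + 0.41·97.3) / (0.73 + 0.65 + 0.59 + 0.41)
  = 103.0630 / 2.3800 = 43.30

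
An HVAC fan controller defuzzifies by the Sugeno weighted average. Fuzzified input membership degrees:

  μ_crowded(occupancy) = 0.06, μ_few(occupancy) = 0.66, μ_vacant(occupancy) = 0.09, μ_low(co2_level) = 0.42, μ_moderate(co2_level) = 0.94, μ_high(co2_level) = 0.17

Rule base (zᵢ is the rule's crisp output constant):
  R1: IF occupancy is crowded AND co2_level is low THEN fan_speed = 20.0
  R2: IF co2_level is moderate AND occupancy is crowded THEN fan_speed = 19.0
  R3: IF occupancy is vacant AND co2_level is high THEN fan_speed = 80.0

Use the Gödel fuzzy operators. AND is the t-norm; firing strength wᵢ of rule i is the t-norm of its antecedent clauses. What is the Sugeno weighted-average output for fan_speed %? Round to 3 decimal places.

45.429

R1 (z=20.0): crowded=0.06, low=0.42; AND[min(a, b)] → w = 0.06
R2 (z=19.0): moderate=0.94, crowded=0.06; AND[min(a, b)] → w = 0.06
R3 (z=80.0): vacant=0.09, high=0.17; AND[min(a, b)] → w = 0.09
Weighted average = (0.06·20.0 + 0.06·19.0 + 0.09·80.0) / (0.06 + 0.06 + 0.09)
  = 9.5400 / 0.2100 = 45.429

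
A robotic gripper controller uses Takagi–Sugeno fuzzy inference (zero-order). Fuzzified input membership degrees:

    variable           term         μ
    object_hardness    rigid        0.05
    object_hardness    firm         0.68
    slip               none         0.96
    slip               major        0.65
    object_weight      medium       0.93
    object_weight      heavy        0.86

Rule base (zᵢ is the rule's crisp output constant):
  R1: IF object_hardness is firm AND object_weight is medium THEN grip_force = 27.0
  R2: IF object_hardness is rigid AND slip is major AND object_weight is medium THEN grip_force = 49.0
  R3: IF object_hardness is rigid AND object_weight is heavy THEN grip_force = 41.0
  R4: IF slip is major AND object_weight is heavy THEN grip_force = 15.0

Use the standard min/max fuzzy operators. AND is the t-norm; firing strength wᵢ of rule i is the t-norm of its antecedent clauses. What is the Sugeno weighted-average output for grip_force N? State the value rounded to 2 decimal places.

R1 (z=27.0): firm=0.68, medium=0.93; AND[min(a, b)] → w = 0.68
R2 (z=49.0): rigid=0.05, major=0.65, medium=0.93; AND[min(a, b)] → w = 0.05
R3 (z=41.0): rigid=0.05, heavy=0.86; AND[min(a, b)] → w = 0.05
R4 (z=15.0): major=0.65, heavy=0.86; AND[min(a, b)] → w = 0.65
Weighted average = (0.68·27.0 + 0.05·49.0 + 0.05·41.0 + 0.65·15.0) / (0.68 + 0.05 + 0.05 + 0.65)
  = 32.6100 / 1.4300 = 22.80

22.80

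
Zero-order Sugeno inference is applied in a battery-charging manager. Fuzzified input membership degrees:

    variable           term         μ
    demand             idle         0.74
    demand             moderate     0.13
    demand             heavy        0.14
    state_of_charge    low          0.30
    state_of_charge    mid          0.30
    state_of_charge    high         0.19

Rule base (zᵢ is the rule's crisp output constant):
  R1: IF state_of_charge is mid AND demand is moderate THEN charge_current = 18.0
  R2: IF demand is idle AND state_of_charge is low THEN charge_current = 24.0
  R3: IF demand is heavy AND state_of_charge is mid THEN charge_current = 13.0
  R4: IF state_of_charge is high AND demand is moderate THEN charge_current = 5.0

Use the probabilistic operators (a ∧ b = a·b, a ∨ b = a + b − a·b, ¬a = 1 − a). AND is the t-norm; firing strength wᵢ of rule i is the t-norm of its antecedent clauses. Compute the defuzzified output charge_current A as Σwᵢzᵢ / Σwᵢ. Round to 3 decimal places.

20.444

R1 (z=18.0): mid=0.30, moderate=0.13; AND[a·b] → w = 0.0390
R2 (z=24.0): idle=0.74, low=0.30; AND[a·b] → w = 0.2220
R3 (z=13.0): heavy=0.14, mid=0.30; AND[a·b] → w = 0.0420
R4 (z=5.0): high=0.19, moderate=0.13; AND[a·b] → w = 0.0247
Weighted average = (0.0390·18.0 + 0.2220·24.0 + 0.0420·13.0 + 0.0247·5.0) / (0.0390 + 0.2220 + 0.0420 + 0.0247)
  = 6.6995 / 0.3277 = 20.444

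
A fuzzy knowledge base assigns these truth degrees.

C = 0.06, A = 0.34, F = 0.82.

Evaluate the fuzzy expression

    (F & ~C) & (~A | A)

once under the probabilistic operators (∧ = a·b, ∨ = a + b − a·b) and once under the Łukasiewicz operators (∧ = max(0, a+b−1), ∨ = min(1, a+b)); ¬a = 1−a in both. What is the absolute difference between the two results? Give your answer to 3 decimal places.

Under probabilistic:
  ~C = 1 − 0.0600 = 0.9400
  F & ~C = a·b on (0.8200, 0.9400) = 0.7708
  ~A = 1 − 0.3400 = 0.6600
  ~A | A = a + b − a·b on (0.6600, 0.3400) = 0.7756
  (F & ~C) & (~A | A) = a·b on (0.7708, 0.7756) = 0.5978
  → value = 0.5978
Under Łukasiewicz:
  ~C = 1 − 0.06 = 0.94
  F & ~C = max(0, a+b−1) on (0.82, 0.94) = 0.76
  ~A = 1 − 0.34 = 0.66
  ~A | A = min(1, a+b) on (0.66, 0.34) = 1.00
  (F & ~C) & (~A | A) = max(0, a+b−1) on (0.76, 1.00) = 0.76
  → value = 0.7600
|0.5978 − 0.7600| = 0.162

0.162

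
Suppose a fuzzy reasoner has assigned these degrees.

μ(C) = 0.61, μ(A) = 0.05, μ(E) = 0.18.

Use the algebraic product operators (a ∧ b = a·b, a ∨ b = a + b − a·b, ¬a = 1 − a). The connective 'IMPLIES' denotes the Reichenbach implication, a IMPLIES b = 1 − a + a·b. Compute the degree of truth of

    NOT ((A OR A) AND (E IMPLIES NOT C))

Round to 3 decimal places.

A OR A = a + b − a·b on (0.0500, 0.0500) = 0.0975
NOT C = 1 − 0.6100 = 0.3900
E IMPLIES NOT C  [Reichenbach: 1 − a + a·b] with a=0.1800, b=0.3900 → 0.8902
(A OR A) AND (E IMPLIES NOT C) = a·b on (0.0975, 0.8902) = 0.0868
NOT ((A OR A) AND (E IMPLIES NOT C)) = 1 − 0.0868 = 0.9132

0.913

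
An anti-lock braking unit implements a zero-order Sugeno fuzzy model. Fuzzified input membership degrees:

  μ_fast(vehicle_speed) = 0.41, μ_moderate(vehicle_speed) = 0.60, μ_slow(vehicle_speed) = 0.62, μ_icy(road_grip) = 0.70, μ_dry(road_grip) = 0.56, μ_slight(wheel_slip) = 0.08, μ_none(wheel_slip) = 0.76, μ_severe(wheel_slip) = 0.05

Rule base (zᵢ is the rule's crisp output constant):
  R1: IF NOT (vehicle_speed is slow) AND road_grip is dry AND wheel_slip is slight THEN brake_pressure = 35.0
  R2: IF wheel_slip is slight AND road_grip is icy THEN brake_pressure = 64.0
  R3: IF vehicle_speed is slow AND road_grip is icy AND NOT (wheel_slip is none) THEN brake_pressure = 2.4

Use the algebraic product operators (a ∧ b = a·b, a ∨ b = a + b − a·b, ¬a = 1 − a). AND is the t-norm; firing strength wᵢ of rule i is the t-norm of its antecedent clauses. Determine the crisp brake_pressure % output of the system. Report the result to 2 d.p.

R1 (z=35.0): ¬slow=1−0.62=0.38, dry=0.56, slight=0.08; AND[a·b] → w = 0.0170
R2 (z=64.0): slight=0.08, icy=0.70; AND[a·b] → w = 0.0560
R3 (z=2.4): slow=0.62, icy=0.70, ¬none=1−0.76=0.24; AND[a·b] → w = 0.1042
Weighted average = (0.0170·35.0 + 0.0560·64.0 + 0.1042·2.4) / (0.0170 + 0.0560 + 0.1042)
  = 4.4298 / 0.1772 = 25.00

25.00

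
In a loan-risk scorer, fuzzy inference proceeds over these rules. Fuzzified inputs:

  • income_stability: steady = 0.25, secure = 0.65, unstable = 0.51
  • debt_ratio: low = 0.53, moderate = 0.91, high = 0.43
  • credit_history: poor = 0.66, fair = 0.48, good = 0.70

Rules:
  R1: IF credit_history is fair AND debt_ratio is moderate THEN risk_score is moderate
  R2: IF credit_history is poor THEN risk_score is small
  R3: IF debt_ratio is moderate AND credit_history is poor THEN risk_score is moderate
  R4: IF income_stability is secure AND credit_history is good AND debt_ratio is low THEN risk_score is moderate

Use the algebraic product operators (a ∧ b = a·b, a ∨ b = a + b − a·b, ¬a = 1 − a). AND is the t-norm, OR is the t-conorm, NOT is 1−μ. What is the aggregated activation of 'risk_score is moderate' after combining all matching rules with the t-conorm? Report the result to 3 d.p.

0.829

R1: fair=0.48, moderate=0.91; AND[a·b] → w = 0.4368
R2: poor=0.66 → w = 0.6600
R3: moderate=0.91, poor=0.66; AND[a·b] → w = 0.6006
R4: secure=0.65, good=0.70, low=0.53; AND[a·b] → w = 0.2412
Rules with consequent 'moderate': {R1, R3, R4} → strengths 0.4368, 0.6006, 0.2412
Aggregate via t-conorm [a + b − a·b]: 0.8293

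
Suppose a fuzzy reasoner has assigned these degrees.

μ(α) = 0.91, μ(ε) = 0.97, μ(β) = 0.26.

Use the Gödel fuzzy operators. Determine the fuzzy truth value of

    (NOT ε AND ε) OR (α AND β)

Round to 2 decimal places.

NOT ε = 1 − 0.97 = 0.03
NOT ε AND ε = min(a, b) on (0.03, 0.97) = 0.03
α AND β = min(a, b) on (0.91, 0.26) = 0.26
(NOT ε AND ε) OR (α AND β) = max(a, b) on (0.03, 0.26) = 0.26

0.26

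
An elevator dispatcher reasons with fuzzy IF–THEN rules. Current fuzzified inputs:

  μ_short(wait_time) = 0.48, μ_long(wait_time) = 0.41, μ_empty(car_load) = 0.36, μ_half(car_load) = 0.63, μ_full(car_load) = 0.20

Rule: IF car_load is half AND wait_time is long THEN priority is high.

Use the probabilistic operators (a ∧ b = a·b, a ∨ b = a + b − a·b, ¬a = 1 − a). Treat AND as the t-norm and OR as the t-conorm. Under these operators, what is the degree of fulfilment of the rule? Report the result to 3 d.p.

firing strength: half=0.63, long=0.41; AND[a·b] → w = 0.2583

0.258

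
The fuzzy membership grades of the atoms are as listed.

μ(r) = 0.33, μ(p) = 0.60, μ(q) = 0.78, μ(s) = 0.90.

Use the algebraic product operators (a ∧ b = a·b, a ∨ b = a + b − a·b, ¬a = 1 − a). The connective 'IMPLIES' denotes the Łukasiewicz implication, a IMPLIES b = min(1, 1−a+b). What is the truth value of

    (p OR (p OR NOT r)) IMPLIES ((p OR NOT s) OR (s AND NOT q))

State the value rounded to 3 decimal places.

NOT r = 1 − 0.3300 = 0.6700
p OR NOT r = a + b − a·b on (0.6000, 0.6700) = 0.8680
p OR (p OR NOT r) = a + b − a·b on (0.6000, 0.8680) = 0.9472
NOT s = 1 − 0.9000 = 0.1000
p OR NOT s = a + b − a·b on (0.6000, 0.1000) = 0.6400
NOT q = 1 − 0.7800 = 0.2200
s AND NOT q = a·b on (0.9000, 0.2200) = 0.1980
(p OR NOT s) OR (s AND NOT q) = a + b − a·b on (0.6400, 0.1980) = 0.7113
(p OR (p OR NOT r)) IMPLIES ((p OR NOT s) OR (s AND NOT q))  [Łukasiewicz: min(1, 1−a+b)] with a=0.9472, b=0.7113 → 0.7641

0.764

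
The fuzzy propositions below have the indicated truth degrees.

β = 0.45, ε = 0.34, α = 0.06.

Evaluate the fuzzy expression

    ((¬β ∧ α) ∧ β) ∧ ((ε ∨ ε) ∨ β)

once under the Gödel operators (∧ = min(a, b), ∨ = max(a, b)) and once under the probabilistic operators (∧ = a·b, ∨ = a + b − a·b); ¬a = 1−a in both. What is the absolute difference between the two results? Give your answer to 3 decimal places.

0.049

Under Gödel:
  ¬β = 1 − 0.45 = 0.55
  ¬β ∧ α = min(a, b) on (0.55, 0.06) = 0.06
  (¬β ∧ α) ∧ β = min(a, b) on (0.06, 0.45) = 0.06
  ε ∨ ε = max(a, b) on (0.34, 0.34) = 0.34
  (ε ∨ ε) ∨ β = max(a, b) on (0.34, 0.45) = 0.45
  ((¬β ∧ α) ∧ β) ∧ ((ε ∨ ε) ∨ β) = min(a, b) on (0.06, 0.45) = 0.06
  → value = 0.0600
Under probabilistic:
  ¬β = 1 − 0.4500 = 0.5500
  ¬β ∧ α = a·b on (0.5500, 0.0600) = 0.0330
  (¬β ∧ α) ∧ β = a·b on (0.0330, 0.4500) = 0.0149
  ε ∨ ε = a + b − a·b on (0.3400, 0.3400) = 0.5644
  (ε ∨ ε) ∨ β = a + b − a·b on (0.5644, 0.4500) = 0.7604
  ((¬β ∧ α) ∧ β) ∧ ((ε ∨ ε) ∨ β) = a·b on (0.0149, 0.7604) = 0.0113
  → value = 0.0113
|0.0600 − 0.0113| = 0.049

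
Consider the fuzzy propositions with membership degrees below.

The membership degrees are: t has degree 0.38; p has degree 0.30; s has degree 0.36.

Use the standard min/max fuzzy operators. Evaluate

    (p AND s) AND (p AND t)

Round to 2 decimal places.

p AND s = min(a, b) on (0.30, 0.36) = 0.30
p AND t = min(a, b) on (0.30, 0.38) = 0.30
(p AND s) AND (p AND t) = min(a, b) on (0.30, 0.30) = 0.30

0.30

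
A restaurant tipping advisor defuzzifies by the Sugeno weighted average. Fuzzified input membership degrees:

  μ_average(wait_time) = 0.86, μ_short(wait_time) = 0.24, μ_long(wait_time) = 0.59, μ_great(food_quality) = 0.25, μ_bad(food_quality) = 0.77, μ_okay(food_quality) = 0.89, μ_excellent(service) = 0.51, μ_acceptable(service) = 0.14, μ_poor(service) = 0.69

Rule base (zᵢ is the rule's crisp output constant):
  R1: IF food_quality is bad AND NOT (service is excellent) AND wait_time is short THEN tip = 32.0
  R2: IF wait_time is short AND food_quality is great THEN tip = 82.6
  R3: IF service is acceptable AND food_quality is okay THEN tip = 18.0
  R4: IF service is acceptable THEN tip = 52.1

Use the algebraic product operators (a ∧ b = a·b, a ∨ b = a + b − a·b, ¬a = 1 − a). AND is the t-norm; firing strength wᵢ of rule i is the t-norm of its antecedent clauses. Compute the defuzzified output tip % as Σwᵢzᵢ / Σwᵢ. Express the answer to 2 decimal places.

41.89

R1 (z=32.0): bad=0.77, ¬excellent=1−0.51=0.49, short=0.24; AND[a·b] → w = 0.0906
R2 (z=82.6): short=0.24, great=0.25; AND[a·b] → w = 0.0600
R3 (z=18.0): acceptable=0.14, okay=0.89; AND[a·b] → w = 0.1246
R4 (z=52.1): acceptable=0.14 → w = 0.1400
Weighted average = (0.0906·32.0 + 0.0600·82.6 + 0.1246·18.0 + 0.1400·52.1) / (0.0906 + 0.0600 + 0.1246 + 0.1400)
  = 17.3905 / 0.4152 = 41.89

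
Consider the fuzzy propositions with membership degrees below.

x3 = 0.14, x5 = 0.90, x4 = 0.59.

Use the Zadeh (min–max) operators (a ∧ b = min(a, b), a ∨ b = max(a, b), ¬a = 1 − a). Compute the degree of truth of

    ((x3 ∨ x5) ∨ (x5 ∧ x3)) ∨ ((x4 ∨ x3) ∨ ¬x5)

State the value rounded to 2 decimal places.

x3 ∨ x5 = max(a, b) on (0.14, 0.90) = 0.90
x5 ∧ x3 = min(a, b) on (0.90, 0.14) = 0.14
(x3 ∨ x5) ∨ (x5 ∧ x3) = max(a, b) on (0.90, 0.14) = 0.90
x4 ∨ x3 = max(a, b) on (0.59, 0.14) = 0.59
¬x5 = 1 − 0.90 = 0.10
(x4 ∨ x3) ∨ ¬x5 = max(a, b) on (0.59, 0.10) = 0.59
((x3 ∨ x5) ∨ (x5 ∧ x3)) ∨ ((x4 ∨ x3) ∨ ¬x5) = max(a, b) on (0.90, 0.59) = 0.90

0.90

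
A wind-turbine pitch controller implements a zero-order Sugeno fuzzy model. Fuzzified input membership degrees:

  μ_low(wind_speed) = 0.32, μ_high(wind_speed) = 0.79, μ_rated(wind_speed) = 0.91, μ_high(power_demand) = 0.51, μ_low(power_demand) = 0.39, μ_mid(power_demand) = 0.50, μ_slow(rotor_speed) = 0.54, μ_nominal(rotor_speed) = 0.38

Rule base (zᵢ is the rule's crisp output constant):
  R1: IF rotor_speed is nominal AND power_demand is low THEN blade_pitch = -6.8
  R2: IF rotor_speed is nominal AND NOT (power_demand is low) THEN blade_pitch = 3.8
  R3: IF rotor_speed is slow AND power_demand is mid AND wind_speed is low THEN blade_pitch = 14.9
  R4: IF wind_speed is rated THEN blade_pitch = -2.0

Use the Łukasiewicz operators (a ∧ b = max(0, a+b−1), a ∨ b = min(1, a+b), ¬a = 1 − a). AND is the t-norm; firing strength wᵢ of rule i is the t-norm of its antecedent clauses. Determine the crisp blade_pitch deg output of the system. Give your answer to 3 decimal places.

R1 (z=-6.8): nominal=0.38, low=0.39; AND[max(0, a+b−1)] → w = 0.00
R2 (z=3.8): nominal=0.38, ¬low=1−0.39=0.61; AND[max(0, a+b−1)] → w = 0.00
R3 (z=14.9): slow=0.54, mid=0.50, low=0.32; AND[max(0, a+b−1)] → w = 0.00
R4 (z=-2.0): rated=0.91 → w = 0.91
Weighted average = (0.00·-6.8 + 0.00·3.8 + 0.00·14.9 + 0.91·-2.0) / (0.00 + 0.00 + 0.00 + 0.91)
  = -1.8200 / 0.9100 = -2.000

-2.000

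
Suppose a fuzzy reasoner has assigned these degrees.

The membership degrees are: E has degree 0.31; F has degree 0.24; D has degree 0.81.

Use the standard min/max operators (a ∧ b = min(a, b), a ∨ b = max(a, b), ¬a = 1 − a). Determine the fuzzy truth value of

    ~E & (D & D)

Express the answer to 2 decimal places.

0.69

~E = 1 − 0.31 = 0.69
D & D = min(a, b) on (0.81, 0.81) = 0.81
~E & (D & D) = min(a, b) on (0.69, 0.81) = 0.69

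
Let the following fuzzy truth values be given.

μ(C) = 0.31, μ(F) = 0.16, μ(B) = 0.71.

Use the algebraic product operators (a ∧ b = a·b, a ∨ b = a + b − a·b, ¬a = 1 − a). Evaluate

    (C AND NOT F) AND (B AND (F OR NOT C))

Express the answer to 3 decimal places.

NOT F = 1 − 0.1600 = 0.8400
C AND NOT F = a·b on (0.3100, 0.8400) = 0.2604
NOT C = 1 − 0.3100 = 0.6900
F OR NOT C = a + b − a·b on (0.1600, 0.6900) = 0.7396
B AND (F OR NOT C) = a·b on (0.7100, 0.7396) = 0.5251
(C AND NOT F) AND (B AND (F OR NOT C)) = a·b on (0.2604, 0.5251) = 0.1367

0.137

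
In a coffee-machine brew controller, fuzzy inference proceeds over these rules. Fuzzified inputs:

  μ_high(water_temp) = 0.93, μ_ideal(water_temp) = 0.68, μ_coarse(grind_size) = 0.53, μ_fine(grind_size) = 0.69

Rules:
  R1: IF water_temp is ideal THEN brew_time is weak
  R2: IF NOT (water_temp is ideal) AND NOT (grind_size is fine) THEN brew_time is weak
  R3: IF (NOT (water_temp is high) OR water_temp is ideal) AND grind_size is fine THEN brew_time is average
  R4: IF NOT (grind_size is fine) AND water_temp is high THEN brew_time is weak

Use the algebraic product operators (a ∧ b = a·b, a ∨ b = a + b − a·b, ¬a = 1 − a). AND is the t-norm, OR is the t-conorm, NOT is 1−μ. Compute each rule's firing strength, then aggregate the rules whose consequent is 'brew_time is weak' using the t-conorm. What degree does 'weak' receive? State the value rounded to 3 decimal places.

0.795

R1: ideal=0.68 → w = 0.6800
R2: ¬ideal=1−0.68=0.32, ¬fine=1−0.69=0.31; AND[a·b] → w = 0.0992
R3: (¬high=1−0.93=0.07 OR ideal=0.68) = 0.7024; AND[a·b] with fine=0.69 → w = 0.4847
R4: ¬fine=1−0.69=0.31, high=0.93; AND[a·b] → w = 0.2883
Rules with consequent 'weak': {R1, R2, R4} → strengths 0.6800, 0.0992, 0.2883
Aggregate via t-conorm [a + b − a·b]: 0.7948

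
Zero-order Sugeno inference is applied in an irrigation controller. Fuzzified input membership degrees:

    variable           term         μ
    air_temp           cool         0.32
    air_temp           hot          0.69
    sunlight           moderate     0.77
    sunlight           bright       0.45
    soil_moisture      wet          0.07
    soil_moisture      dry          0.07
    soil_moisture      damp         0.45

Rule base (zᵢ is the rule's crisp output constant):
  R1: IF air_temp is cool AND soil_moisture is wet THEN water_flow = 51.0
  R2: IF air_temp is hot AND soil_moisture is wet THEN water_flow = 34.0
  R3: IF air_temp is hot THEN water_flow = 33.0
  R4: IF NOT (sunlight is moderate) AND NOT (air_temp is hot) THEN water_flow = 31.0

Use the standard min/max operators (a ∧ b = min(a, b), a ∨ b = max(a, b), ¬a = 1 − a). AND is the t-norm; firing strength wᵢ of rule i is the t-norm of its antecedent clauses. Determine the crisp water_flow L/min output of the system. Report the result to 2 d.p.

33.82

R1 (z=51.0): cool=0.32, wet=0.07; AND[min(a, b)] → w = 0.07
R2 (z=34.0): hot=0.69, wet=0.07; AND[min(a, b)] → w = 0.07
R3 (z=33.0): hot=0.69 → w = 0.69
R4 (z=31.0): ¬moderate=1−0.77=0.23, ¬hot=1−0.69=0.31; AND[min(a, b)] → w = 0.23
Weighted average = (0.07·51.0 + 0.07·34.0 + 0.69·33.0 + 0.23·31.0) / (0.07 + 0.07 + 0.69 + 0.23)
  = 35.8500 / 1.0600 = 33.82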